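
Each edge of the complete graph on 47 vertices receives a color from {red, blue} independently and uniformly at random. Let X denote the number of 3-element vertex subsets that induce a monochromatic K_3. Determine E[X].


Let X = Σ_S X_S over the C(47, 3) = 16215 subsets S of size 3, where X_S = 1 if the K_3 on S is monochromatic.
For a fixed S, the K_3 on S has C(3, 2) = 3 edges. P[all 3 edges red] = (1/2)^3, and likewise for blue, so P[monochromatic] = 2·(1/2)^3 = 2^{1 − 3} = 1/4.
By linearity of expectation: E[X] = C(47, 3) · 2^{1 − 3} = 16215 · 1/4 = 16215/4.
Numerically: E[X] ≈ 4053.75000.

E[X] = C(47,3)·2^(1−C(3,2)) = 16215/4 ≈ 4053.75000.


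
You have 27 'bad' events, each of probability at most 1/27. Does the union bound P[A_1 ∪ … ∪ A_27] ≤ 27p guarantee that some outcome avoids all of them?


Union bound: P[∪_{i=1}^{27} A_i] ≤ Σ_i P[A_i] ≤ 27·p = 27·(1/27) = 1.
Numerically: 1 ≈ 1.0000.
Is 1 < 1? NO.
Since the bound 1 is ≥ 1, the union bound is uninformative here; it does NOT by itself certify existence.

27·p = 1 ≈ 1.0000; existence NOT certified by the union bound.


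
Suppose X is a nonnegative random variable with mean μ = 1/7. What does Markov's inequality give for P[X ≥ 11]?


μ = E[X] = 1/7, a = 11.
Markov: P[X ≥ 11] ≤ μ/a = (1/7)/11 = 1/77.
Numerically: ≈ 0.0130.
(Since a = 11 > μ = 0.1429, the bound 1/77 is < 1 and informative.)

P[X ≥ 11] ≤ 1/77 ≈ 0.0130.


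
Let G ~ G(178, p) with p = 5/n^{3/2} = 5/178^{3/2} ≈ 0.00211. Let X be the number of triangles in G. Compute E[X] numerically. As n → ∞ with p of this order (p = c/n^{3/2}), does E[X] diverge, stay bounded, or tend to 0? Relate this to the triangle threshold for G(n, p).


Number of potential triangles: C(178, 3) = 924176.
Each occurs with probability p³ ≈ (0.00211)³ ≈ 9.33297e-09.
By linearity: E[X] = C(178, 3)·p³ ≈ 924176 · 9.33297e-09 ≈ 0.009.
Since α = 3/2 > 1, p = c/n^{3/2} = o(1/n) is below the triangle threshold p ~ 1/n. Asymptotically E[X] ~ (c³/6)·n^{3(1−α)} = (5³/6)·n^{-1.5} → 0, so by Markov's inequality G has no triangles w.h.p.

E[X] ≈ 0.009; in regime p = Θ(1/n^{3/2}) E[X] tends to 0 (below the triangle threshold p ~ 1/n).


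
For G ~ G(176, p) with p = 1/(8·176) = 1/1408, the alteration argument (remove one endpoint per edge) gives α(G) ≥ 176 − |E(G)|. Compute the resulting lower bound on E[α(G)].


E[|E(G)|] = C(176, 2)·p = 15400 · (1/1408) = 175/16.
E[α(G)] ≥ n − E[|E(G)|] = 176 − 175/16 = 2641/16.
Numerically: ≈ 165.06250.
(This is only a lower bound; the true E[α(G)] may be larger.)

E[α(G)] ≥ 2641/16 ≈ 165.06250.


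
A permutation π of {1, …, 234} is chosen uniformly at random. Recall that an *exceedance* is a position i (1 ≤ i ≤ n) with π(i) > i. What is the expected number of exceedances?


Write X = Σ_{i=1}^{234} X_i, where X_i = 1_{π(i) > i}.
For each fixed i, π(i) is uniform over {1, …, 234} (marginal of a uniform permutation), so P[π(i) > i] = (n − i)/n. Summing: Σ_{i=1}^{234} (n − i)/n = (0 + 1 + … + 233)/234 = 234(234 − 1)/(2·234) = (234 − 1)/2.
Hence E[X] = Σ_{i=1}^{234} (234 − i)/234 = 233/2 ≈ 116.5000.

E[X] = 233/2 = 116.5000.


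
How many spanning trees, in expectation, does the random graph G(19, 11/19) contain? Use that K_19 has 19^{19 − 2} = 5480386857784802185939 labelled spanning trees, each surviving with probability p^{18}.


K_19 has 19^{19 − 2} = 5480386857784802185939 labelled spanning trees.
For each such spanning tree H, let X_H = 1 if all 18 edges of H are present in G. Then P[X_H = 1] = p^{18} = (11/19)^{18} = 5559917313492231481/104127350297911241532841.
By linearity: E[X] = Σ_H E[X_H] = 5480386857784802185939 · p^{18} = 5480386857784802185939 · 5559917313492231481/104127350297911241532841 = 5559917313492231481/19.
Numerically: E[X] ≈ 2.926e+17.

E[X] = 5480386857784802185939 · (11/19)^{18} = 5559917313492231481/19 ≈ 2.926e+17.


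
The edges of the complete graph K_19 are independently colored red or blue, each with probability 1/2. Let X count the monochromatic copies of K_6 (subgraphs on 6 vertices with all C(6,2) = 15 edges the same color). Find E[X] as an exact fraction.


Let X = Σ_S X_S over the C(19, 6) = 27132 subsets S of size 6, where X_S = 1 if the K_6 on S is monochromatic.
For a fixed S, the K_6 on S has C(6, 2) = 15 edges. P[all 15 edges red] = (1/2)^15, and likewise for blue, so P[monochromatic] = 2·(1/2)^15 = 2^{1 − 15} = 1/16384.
Summing: E[X] = C(19, 6) · 2^{1 − 15} = 27132 · 1/16384 = 6783/4096.
Numerically: E[X] ≈ 1.6560.

E[X] = C(19,6)·2^(1−C(6,2)) = 6783/4096 ≈ 1.6560.


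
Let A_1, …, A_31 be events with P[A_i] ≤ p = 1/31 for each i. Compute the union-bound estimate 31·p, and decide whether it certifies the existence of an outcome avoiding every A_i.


Union bound: P[∪_{i=1}^{31} A_i] ≤ Σ_i P[A_i] ≤ 31·p = 31·(1/31) = 1.
Numerically: 1 ≈ 1.00000.
Is 1 < 1? NO.
Since the bound 1 is ≥ 1, the union bound is uninformative here; it does NOT by itself certify existence.

31·p = 1 ≈ 1.00000; existence NOT certified by the union bound.


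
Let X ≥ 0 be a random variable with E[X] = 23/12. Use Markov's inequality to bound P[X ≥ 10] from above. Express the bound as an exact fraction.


μ = E[X] = 23/12, a = 10.
Markov: P[X ≥ 10] ≤ μ/a = (23/12)/10 = 23/120.
Numerically: ≈ 0.192.
(Since a = 10 > μ = 1.917, the bound 23/120 is < 1 and informative.)

P[X ≥ 10] ≤ 23/120 ≈ 0.192.


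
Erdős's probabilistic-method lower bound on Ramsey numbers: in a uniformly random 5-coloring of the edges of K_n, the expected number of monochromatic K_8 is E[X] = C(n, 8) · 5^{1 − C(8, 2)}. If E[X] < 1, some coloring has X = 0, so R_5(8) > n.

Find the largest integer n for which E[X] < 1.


We need C(n, 8) · 5^{1 − 28} < 1, i.e. C(n, 8) < 5^{28 − 1} = 7450580596923828125.
Check values of n near the boundary:
  n = 857: C(857, 8) = 6983854138365964575; 6983854138365964575 < 7450580596923828125? YES
  n = 858: C(858, 8) = 7049584530256467771; 7049584530256467771 < 7450580596923828125? YES
  n = 859: C(859, 8) = 7115855595170747139; 7115855595170747139 < 7450580596923828125? YES
  n = 860: C(860, 8) = 7182671140665308145; 7182671140665308145 < 7450580596923828125? YES
  n = 861: C(861, 8) = 7250034996615275865; 7250034996615275865 < 7450580596923828125? YES
  n = 862: C(862, 8) = 7317951015318931845; 7317951015318931845 < 7450580596923828125? YES
  n = 863: C(863, 8) = 7386423071602617757; 7386423071602617757 < 7450580596923828125? YES
  n = 864: C(864, 8) = 7455455062926006708; 7455455062926006708 < 7450580596923828125? NO
  n = 865: C(865, 8) = 7525050909487743060; 7525050909487743060 < 7450580596923828125? NO
  n = 866: C(866, 8) = 7595214554331451620; 7595214554331451620 < 7450580596923828125? NO
The largest n with C(n, 8) < 7450580596923828125 is n = 863 (where E[X] = 7386423071602617757/7450580596923828125 ≈ 0.99139). Hence R_5(8) > 863, i.e. R_5(8) ≥ 864.

Largest n = 863; hence R_5(8) > 863.


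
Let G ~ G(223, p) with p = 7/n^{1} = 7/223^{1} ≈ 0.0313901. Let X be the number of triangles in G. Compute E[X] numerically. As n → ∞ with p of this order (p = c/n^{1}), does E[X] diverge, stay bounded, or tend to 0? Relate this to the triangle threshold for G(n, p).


Number of potential triangles: C(223, 3) = 1823471.
Each occurs with probability p³ ≈ (0.0313901)³ ≈ 3.09299723e-05.
By linearity: E[X] = C(223, 3)·p³ ≈ 1823471 · 3.09299723e-05 ≈ 56.399907.
Here α = 1, so p = 7/n is exactly at the triangle threshold p ~ 1/n. Asymptotically E[X] → c³/6 = 7³/6 = 343/6 ≈ 57.166667, a bounded constant. In this regime the triangle count is asymptotically Poisson(c³/6).

E[X] ≈ 56.399907; in regime p = Θ(1/n^{1}) E[X] stays bounded (at the triangle threshold p ~ 1/n).


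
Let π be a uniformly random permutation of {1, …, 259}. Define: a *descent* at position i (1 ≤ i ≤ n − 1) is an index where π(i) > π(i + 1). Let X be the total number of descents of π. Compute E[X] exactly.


Write X = Σ X_I over i = 1, …, 258, with X_I the indicator of one descent.
There are 258 indicators.
For each fixed i, the pair (π(i), π(i+1)) is a uniformly random ordered pair of distinct values from {1, …, 259}; by symmetry P[π(i) > π(i+1)] = 1/2.
By linearity: E[X] = 258 · (1/2) = (259 − 1) · (1/2) = 129 ≈ 129.000000.

E[X] = 129 = 129.000000.


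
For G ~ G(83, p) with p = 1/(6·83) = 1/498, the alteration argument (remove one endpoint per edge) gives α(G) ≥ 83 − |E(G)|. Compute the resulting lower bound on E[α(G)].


E[|E(G)|] = C(83, 2)·p = 3403 · (1/498) = 41/6.
E[α(G)] ≥ n − E[|E(G)|] = 83 − 41/6 = 457/6.
Numerically: ≈ 76.167.
(This is only a lower bound; the true E[α(G)] may be larger.)

E[α(G)] ≥ 457/6 ≈ 76.167.


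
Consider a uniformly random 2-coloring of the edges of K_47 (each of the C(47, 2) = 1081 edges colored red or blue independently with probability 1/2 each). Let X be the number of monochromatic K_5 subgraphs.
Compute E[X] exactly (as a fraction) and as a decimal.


Let X = Σ_S X_S over the C(47, 5) = 1533939 subsets S of size 5, where X_S = 1 if the K_5 on S is monochromatic.
For a fixed S, the K_5 on S has C(5, 2) = 10 edges. P[all 10 edges red] = (1/2)^10, and likewise for blue, so P[monochromatic] = 2·(1/2)^10 = 2^{1 − 10} = 1/512.
By linearity of expectation: E[X] = C(47, 5) · 2^{1 − 10} = 1533939 · 1/512 = 1533939/512.
Numerically: E[X] ≈ 2995.975.

E[X] = C(47,5)·2^(1−C(5,2)) = 1533939/512 ≈ 2995.975.


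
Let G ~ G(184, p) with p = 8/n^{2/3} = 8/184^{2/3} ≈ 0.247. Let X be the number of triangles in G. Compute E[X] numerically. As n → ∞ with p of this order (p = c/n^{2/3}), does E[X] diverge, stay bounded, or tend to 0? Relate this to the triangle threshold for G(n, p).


Number of potential triangles: C(184, 3) = 1021384.
Each occurs with probability p³ ≈ (0.247)³ ≈ 1.51229e-02.
By linearity: E[X] = C(184, 3)·p³ ≈ 1021384 · 1.51229e-02 ≈ 15446.261.
Since α = 2/3 < 1, p = c/n^{2/3} ≫ 1/n is above the triangle threshold p ~ 1/n. Asymptotically E[X] ~ (c³/6)·n^{3(1−α)} = (8³/6)·n^{1} → ∞; triangles are abundant w.h.p.

E[X] ≈ 15446.261; in regime p = Θ(1/n^{2/3}) E[X] diverges (above the triangle threshold p ~ 1/n).


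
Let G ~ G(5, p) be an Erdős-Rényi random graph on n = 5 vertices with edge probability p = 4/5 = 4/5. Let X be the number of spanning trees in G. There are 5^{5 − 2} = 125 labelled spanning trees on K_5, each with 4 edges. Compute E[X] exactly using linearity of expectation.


K_5 has 5^{5 − 2} = 125 labelled spanning trees.
For each such spanning tree H, let X_H = 1 if all 4 edges of H are present in G. Then P[X_H = 1] = p^{4} = (4/5)^{4} = 256/625.
By linearity: E[X] = Σ_H E[X_H] = 125 · p^{4} = 125 · 256/625 = 256/5.
Numerically: E[X] ≈ 51.2.

E[X] = 125 · (4/5)^{4} = 256/5 ≈ 51.2.


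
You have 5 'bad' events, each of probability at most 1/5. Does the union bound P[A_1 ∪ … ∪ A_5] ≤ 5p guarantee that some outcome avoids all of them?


Union bound: P[∪_{i=1}^{5} A_i] ≤ Σ_i P[A_i] ≤ 5·p = 5·(1/5) = 1.
Numerically: 1 ≈ 1.000000.
Is 1 < 1? NO.
Since the bound 1 is ≥ 1, the union bound is uninformative here; it does NOT by itself certify existence.

5·p = 1 ≈ 1.000000; existence NOT certified by the union bound.


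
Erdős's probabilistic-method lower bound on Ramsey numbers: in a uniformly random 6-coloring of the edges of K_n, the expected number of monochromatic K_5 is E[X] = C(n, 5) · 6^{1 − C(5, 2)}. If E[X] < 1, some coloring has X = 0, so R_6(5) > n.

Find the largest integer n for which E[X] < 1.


We need C(n, 5) · 6^{1 − 10} < 1, i.e. C(n, 5) < 6^{10 − 1} = 10077696.
Check values of n near the boundary:
  n = 65: C(65, 5) = 8259888; 8259888 < 10077696? YES
  n = 66: C(66, 5) = 8936928; 8936928 < 10077696? YES
  n = 67: C(67, 5) = 9657648; 9657648 < 10077696? YES
  n = 68: C(68, 5) = 10424128; 10424128 < 10077696? NO
The largest n with C(n, 5) < 10077696 is n = 67 (where E[X] = 67067/69984 ≈ 0.9583). Hence R_6(5) > 67, i.e. R_6(5) ≥ 68.

Largest n = 67; hence R_6(5) > 67.


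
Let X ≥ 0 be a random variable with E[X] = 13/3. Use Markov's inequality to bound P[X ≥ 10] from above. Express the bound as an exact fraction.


μ = E[X] = 13/3, a = 10.
Markov: P[X ≥ 10] ≤ μ/a = (13/3)/10 = 13/30.
Numerically: ≈ 0.4333.
(Since a = 10 > μ = 4.3333, the bound 13/30 is < 1 and informative.)

P[X ≥ 10] ≤ 13/30 ≈ 0.4333.


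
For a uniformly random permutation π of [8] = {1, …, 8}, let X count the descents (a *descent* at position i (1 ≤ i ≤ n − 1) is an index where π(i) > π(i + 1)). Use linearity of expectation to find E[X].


Write X = Σ X_I over i = 1, …, 7, with X_I the indicator of one descent.
There are 7 indicators.
For each fixed i, the pair (π(i), π(i+1)) is a uniformly random ordered pair of distinct values from {1, …, 8}; by symmetry P[π(i) > π(i+1)] = 1/2.
By linearity: E[X] = 7 · (1/2) = (8 − 1) · (1/2) = 7/2 ≈ 3.500000.

E[X] = 7/2 = 3.500000.


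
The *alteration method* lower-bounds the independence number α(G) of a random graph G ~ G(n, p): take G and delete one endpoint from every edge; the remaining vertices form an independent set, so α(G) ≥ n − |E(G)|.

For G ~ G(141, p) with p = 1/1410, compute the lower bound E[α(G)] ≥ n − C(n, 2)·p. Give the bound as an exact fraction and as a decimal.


E[|E(G)|] = C(141, 2)·p = 9870 · (1/1410) = 7.
E[α(G)] ≥ n − E[|E(G)|] = 141 − 7 = 134.
Numerically: ≈ 134.000000.
(This is only a lower bound; the true E[α(G)] may be larger.)

E[α(G)] ≥ 134 ≈ 134.000000.


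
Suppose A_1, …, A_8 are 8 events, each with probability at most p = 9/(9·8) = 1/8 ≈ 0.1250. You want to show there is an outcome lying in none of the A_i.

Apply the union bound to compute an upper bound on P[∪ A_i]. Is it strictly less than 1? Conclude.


Union bound: P[∪_{i=1}^{8} A_i] ≤ Σ_i P[A_i] ≤ 8·p = 8·(1/8) = 1.
Numerically: 1 ≈ 1.0000.
Is 1 < 1? NO.
Since the bound 1 is ≥ 1, the union bound is uninformative here; it does NOT by itself certify existence.

8·p = 1 ≈ 1.0000; existence NOT certified by the union bound.


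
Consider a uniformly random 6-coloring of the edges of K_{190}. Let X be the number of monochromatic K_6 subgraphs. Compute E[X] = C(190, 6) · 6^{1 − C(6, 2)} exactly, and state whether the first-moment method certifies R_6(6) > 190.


E[X] = C(190, 6) · 6^{1 − 15} = 60334683255 · 6^{−14} = 60334683255/78364164096.
As a reduced fraction: E[X] = 6703853695/8707129344 ≈ 0.769927.
Is E[X] < 1? YES.
Since E[X] < 1, there exists a 6-coloring of K_{190} with no monochromatic K_6; hence R_6(6) > 190.

E[X] = 6703853695/8707129344 ≈ 0.769927; E[X] < 1, so R_6(6) > 190.


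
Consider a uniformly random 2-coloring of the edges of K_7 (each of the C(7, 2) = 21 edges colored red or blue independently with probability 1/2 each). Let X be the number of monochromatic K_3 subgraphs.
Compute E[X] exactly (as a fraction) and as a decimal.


Let X = Σ_S X_S over the C(7, 3) = 35 subsets S of size 3, where X_S = 1 if the K_3 on S is monochromatic.
For a fixed S, the K_3 on S has C(3, 2) = 3 edges. P[all 3 edges red] = (1/2)^3, and likewise for blue, so P[monochromatic] = 2·(1/2)^3 = 2^{1 − 3} = 1/4.
By linearity of expectation: E[X] = C(7, 3) · 2^{1 − 3} = 35 · 1/4 = 35/4.
Numerically: E[X] ≈ 8.750.

E[X] = C(7,3)·2^(1−C(3,2)) = 35/4 ≈ 8.750.


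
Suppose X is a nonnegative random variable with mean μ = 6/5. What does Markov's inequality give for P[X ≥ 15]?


μ = E[X] = 6/5, a = 15.
Markov: P[X ≥ 15] ≤ μ/a = (6/5)/15 = 2/25.
Numerically: ≈ 0.080000.
(Since a = 15 > μ = 1.200000, the bound 2/25 is < 1 and informative.)

P[X ≥ 15] ≤ 2/25 ≈ 0.080000.


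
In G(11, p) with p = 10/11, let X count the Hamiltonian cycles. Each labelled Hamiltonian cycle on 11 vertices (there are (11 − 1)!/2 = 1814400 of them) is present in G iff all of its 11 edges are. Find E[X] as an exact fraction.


K_11 has (11 − 1)!/2 = 1814400 labelled Hamiltonian cycles.
For each such Hamiltonian cycle H, let X_H = 1 if all 11 edges of H are present in G. Then P[X_H = 1] = p^{11} = (10/11)^{11} = 100000000000/285311670611.
By linearity of expectation: E[X] = Σ_H E[X_H] = 1814400 · p^{11} = 1814400 · 100000000000/285311670611 = 181440000000000000/285311670611.
Numerically: E[X] ≈ 6.359e+05.

E[X] = 1814400 · (10/11)^{11} = 181440000000000000/285311670611 ≈ 6.359e+05.


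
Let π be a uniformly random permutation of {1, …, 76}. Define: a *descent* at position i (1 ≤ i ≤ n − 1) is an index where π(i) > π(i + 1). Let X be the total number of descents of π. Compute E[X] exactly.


Write X = Σ X_I over i = 1, …, 75, with X_I the indicator of one descent.
There are 75 indicators.
For each fixed i, the pair (π(i), π(i+1)) is a uniformly random ordered pair of distinct values from {1, …, 76}; by symmetry P[π(i) > π(i+1)] = 1/2.
By linearity: E[X] = 75 · (1/2) = (76 − 1) · (1/2) = 75/2 ≈ 37.5000.

E[X] = 75/2 = 37.5000.


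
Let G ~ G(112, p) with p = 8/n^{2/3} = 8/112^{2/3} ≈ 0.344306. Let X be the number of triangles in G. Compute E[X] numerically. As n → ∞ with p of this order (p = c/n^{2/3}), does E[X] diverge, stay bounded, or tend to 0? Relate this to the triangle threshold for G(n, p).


Number of potential triangles: C(112, 3) = 227920.
Each occurs with probability p³ ≈ (0.344306)³ ≈ 4.08163265e-02.
By linearity: E[X] = C(112, 3)·p³ ≈ 227920 · 4.08163265e-02 ≈ 9302.857143.
Since α = 2/3 < 1, p = c/n^{2/3} ≫ 1/n is above the triangle threshold p ~ 1/n. Asymptotically E[X] ~ (c³/6)·n^{3(1−α)} = (8³/6)·n^{1} → ∞; triangles are abundant w.h.p.

E[X] ≈ 9302.857143; in regime p = Θ(1/n^{2/3}) E[X] diverges (above the triangle threshold p ~ 1/n).


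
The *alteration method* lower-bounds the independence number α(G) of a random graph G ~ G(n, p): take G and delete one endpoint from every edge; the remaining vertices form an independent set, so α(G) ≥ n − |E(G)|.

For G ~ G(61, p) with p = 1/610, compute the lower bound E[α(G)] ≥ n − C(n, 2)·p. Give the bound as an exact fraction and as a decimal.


E[|E(G)|] = C(61, 2)·p = 1830 · (1/610) = 3.
E[α(G)] ≥ n − E[|E(G)|] = 61 − 3 = 58.
Numerically: ≈ 58.00000.
(This is only a lower bound; the true E[α(G)] may be larger.)

E[α(G)] ≥ 58 ≈ 58.00000.


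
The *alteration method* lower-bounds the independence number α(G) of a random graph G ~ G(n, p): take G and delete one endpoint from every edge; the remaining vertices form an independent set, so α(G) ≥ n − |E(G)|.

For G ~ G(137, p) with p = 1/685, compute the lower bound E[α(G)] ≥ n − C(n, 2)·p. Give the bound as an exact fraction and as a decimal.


E[|E(G)|] = C(137, 2)·p = 9316 · (1/685) = 68/5.
E[α(G)] ≥ n − E[|E(G)|] = 137 − 68/5 = 617/5.
Numerically: ≈ 123.400000.
(This is only a lower bound; the true E[α(G)] may be larger.)

E[α(G)] ≥ 617/5 ≈ 123.400000.


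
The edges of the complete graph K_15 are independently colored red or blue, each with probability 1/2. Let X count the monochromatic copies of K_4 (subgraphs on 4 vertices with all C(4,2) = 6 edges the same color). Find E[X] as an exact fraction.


Let X = Σ_S X_S over the C(15, 4) = 1365 subsets S of size 4, where X_S = 1 if the K_4 on S is monochromatic.
For a fixed S, the K_4 on S has C(4, 2) = 6 edges. P[all 6 edges red] = (1/2)^6, and likewise for blue, so P[monochromatic] = 2·(1/2)^6 = 2^{1 − 6} = 1/32.
Summing: E[X] = C(15, 4) · 2^{1 − 6} = 1365 · 1/32 = 1365/32.
Numerically: E[X] ≈ 42.656250.

E[X] = C(15,4)·2^(1−C(4,2)) = 1365/32 ≈ 42.656250.


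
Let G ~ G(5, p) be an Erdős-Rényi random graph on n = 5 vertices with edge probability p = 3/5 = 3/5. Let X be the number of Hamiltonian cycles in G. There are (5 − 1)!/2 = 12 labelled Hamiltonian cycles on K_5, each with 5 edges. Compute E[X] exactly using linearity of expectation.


K_5 has (5 − 1)!/2 = 12 labelled Hamiltonian cycles.
For each such Hamiltonian cycle H, let X_H = 1 if all 5 edges of H are present in G. Then P[X_H = 1] = p^{5} = (3/5)^{5} = 243/3125.
By linearity: E[X] = Σ_H E[X_H] = 12 · p^{5} = 12 · 243/3125 = 2916/3125.
Numerically: E[X] ≈ 0.9331.

E[X] = 12 · (3/5)^{5} = 2916/3125 ≈ 0.9331.


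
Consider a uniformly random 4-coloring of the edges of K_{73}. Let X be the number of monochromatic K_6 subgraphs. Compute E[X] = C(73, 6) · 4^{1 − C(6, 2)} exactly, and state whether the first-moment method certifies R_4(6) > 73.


E[X] = C(73, 6) · 4^{1 − 15} = 170230452 · 4^{−14} = 170230452/268435456.
As a reduced fraction: E[X] = 42557613/67108864 ≈ 0.6342.
Is E[X] < 1? YES.
Since E[X] < 1, there exists a 4-coloring of K_{73} with no monochromatic K_6; hence R_4(6) > 73.

E[X] = 42557613/67108864 ≈ 0.6342; E[X] < 1, so R_4(6) > 73.


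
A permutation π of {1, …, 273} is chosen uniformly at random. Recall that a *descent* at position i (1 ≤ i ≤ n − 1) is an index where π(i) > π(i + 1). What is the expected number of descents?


Write X = Σ X_I over i = 1, …, 272, with X_I the indicator of one descent.
There are 272 indicators.
For each fixed i, the pair (π(i), π(i+1)) is a uniformly random ordered pair of distinct values from {1, …, 273}; by symmetry P[π(i) > π(i+1)] = 1/2.
By linearity: E[X] = 272 · (1/2) = (273 − 1) · (1/2) = 136 ≈ 136.000.

E[X] = 136 = 136.000.


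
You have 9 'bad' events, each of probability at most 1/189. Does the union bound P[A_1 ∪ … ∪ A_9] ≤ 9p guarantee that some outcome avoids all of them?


Union bound: P[∪_{i=1}^{9} A_i] ≤ Σ_i P[A_i] ≤ 9·p = 9·(1/189) = 1/21.
Numerically: 1/21 ≈ 0.0476.
Is 1/21 < 1? YES.
Since P[∪ A_i] ≤ 1/21 < 1, the complement has P[∩ A_i^c] ≥ 1 − 1/21 = 20/21 > 0, so some outcome avoids every A_i.

9·p = 1/21 ≈ 0.0476; existence CERTIFIED by the union bound.


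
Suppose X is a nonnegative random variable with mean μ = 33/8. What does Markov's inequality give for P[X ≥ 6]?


μ = E[X] = 33/8, a = 6.
Markov: P[X ≥ 6] ≤ μ/a = (33/8)/6 = 11/16.
Numerically: ≈ 0.6875.
(Since a = 6 > μ = 4.1250, the bound 11/16 is < 1 and informative.)

P[X ≥ 6] ≤ 11/16 ≈ 0.6875.


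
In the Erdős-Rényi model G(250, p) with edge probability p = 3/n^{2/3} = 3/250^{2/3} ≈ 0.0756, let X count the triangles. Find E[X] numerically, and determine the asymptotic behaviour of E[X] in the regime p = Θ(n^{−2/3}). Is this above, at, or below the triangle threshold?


Number of potential triangles: C(250, 3) = 2573000.
Each occurs with probability p³ ≈ (0.0756)³ ≈ 4.32000e-04.
By linearity: E[X] = C(250, 3)·p³ ≈ 2573000 · 4.32000e-04 ≈ 1111.536.
Since α = 2/3 < 1, p = c/n^{2/3} ≫ 1/n is above the triangle threshold p ~ 1/n. Asymptotically E[X] ~ (c³/6)·n^{3(1−α)} = (3³/6)·n^{1} → ∞; triangles are abundant w.h.p.

E[X] ≈ 1111.536; in regime p = Θ(1/n^{2/3}) E[X] diverges (above the triangle threshold p ~ 1/n).


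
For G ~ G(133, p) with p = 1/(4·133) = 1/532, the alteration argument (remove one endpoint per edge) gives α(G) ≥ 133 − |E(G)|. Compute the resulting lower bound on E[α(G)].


E[|E(G)|] = C(133, 2)·p = 8778 · (1/532) = 33/2.
E[α(G)] ≥ n − E[|E(G)|] = 133 − 33/2 = 233/2.
Numerically: ≈ 116.500000.
(This is only a lower bound; the true E[α(G)] may be larger.)

E[α(G)] ≥ 233/2 ≈ 116.500000.


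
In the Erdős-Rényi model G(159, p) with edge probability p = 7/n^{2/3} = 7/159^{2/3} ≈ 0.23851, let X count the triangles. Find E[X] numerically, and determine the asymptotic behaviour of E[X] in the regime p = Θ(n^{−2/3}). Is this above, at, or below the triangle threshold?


Number of potential triangles: C(159, 3) = 657359.
Each occurs with probability p³ ≈ (0.23851)³ ≈ 1.3567501e-02.
By linearity: E[X] = C(159, 3)·p³ ≈ 657359 · 1.3567501e-02 ≈ 8918.71908.
Since α = 2/3 < 1, p = c/n^{2/3} ≫ 1/n is above the triangle threshold p ~ 1/n. Asymptotically E[X] ~ (c³/6)·n^{3(1−α)} = (7³/6)·n^{1} → ∞; triangles are abundant w.h.p.

E[X] ≈ 8918.71908; in regime p = Θ(1/n^{2/3}) E[X] diverges (above the triangle threshold p ~ 1/n).


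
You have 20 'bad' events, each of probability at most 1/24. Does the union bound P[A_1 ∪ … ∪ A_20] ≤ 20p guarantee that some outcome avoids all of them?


Union bound: P[∪_{i=1}^{20} A_i] ≤ Σ_i P[A_i] ≤ 20·p = 20·(1/24) = 5/6.
Numerically: 5/6 ≈ 0.83333.
Is 5/6 < 1? YES.
Since P[∪ A_i] ≤ 5/6 < 1, the complement has P[∩ A_i^c] ≥ 1 − 5/6 = 1/6 > 0, so some outcome avoids every A_i.

20·p = 5/6 ≈ 0.83333; existence CERTIFIED by the union bound.


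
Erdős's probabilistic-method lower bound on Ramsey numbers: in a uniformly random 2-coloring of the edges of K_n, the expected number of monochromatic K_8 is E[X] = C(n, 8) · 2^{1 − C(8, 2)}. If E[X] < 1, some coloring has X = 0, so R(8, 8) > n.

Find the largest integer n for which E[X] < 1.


We need C(n, 8) · 2^{1 − 28} < 1, i.e. C(n, 8) < 2^{28 − 1} = 134217728.
Check values of n near the boundary:
  n = 37: C(37, 8) = 38608020; 38608020 < 134217728? YES
  n = 38: C(38, 8) = 48903492; 48903492 < 134217728? YES
  n = 39: C(39, 8) = 61523748; 61523748 < 134217728? YES
  n = 40: C(40, 8) = 76904685; 76904685 < 134217728? YES
  n = 41: C(41, 8) = 95548245; 95548245 < 134217728? YES
  n = 42: C(42, 8) = 118030185; 118030185 < 134217728? YES
  n = 43: C(43, 8) = 145008513; 145008513 < 134217728? NO
The largest n with C(n, 8) < 134217728 is n = 42 (where E[X] = 118030185/134217728 ≈ 0.87939). Hence R(8, 8) > 42, i.e. R(8, 8) ≥ 43.

Largest n = 42; hence R(8, 8) > 42.


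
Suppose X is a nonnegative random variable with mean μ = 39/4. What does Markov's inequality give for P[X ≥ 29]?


μ = E[X] = 39/4, a = 29.
Markov: P[X ≥ 29] ≤ μ/a = (39/4)/29 = 39/116.
Numerically: ≈ 0.336207.
(Since a = 29 > μ = 9.750000, the bound 39/116 is < 1 and informative.)

P[X ≥ 29] ≤ 39/116 ≈ 0.336207.


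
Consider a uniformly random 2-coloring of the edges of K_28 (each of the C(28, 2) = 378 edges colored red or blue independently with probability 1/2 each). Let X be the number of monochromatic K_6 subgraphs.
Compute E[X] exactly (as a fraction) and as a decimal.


Let X = Σ_S X_S over the C(28, 6) = 376740 subsets S of size 6, where X_S = 1 if the K_6 on S is monochromatic.
For a fixed S, the K_6 on S has C(6, 2) = 15 edges. P[all 15 edges red] = (1/2)^15, and likewise for blue, so P[monochromatic] = 2·(1/2)^15 = 2^{1 − 15} = 1/16384.
By linearity: E[X] = C(28, 6) · 2^{1 − 15} = 376740 · 1/16384 = 94185/4096.
Numerically: E[X] ≈ 22.9944.

E[X] = C(28,6)·2^(1−C(6,2)) = 94185/4096 ≈ 22.9944.


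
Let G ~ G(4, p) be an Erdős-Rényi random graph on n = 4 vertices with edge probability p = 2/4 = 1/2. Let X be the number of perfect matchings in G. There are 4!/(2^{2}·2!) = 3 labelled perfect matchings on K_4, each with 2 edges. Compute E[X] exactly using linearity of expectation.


K_4 has 4!/(2^{2}·2!) = 3 labelled perfect matchings.
For each such perfect matching H, let X_H = 1 if all 2 edges of H are present in G. Then P[X_H = 1] = p^{2} = (1/2)^{2} = 1/4.
By linearity of expectation: E[X] = Σ_H E[X_H] = 3 · p^{2} = 3 · 1/4 = 3/4.
Numerically: E[X] ≈ 0.75.

E[X] = 3 · (1/2)^{2} = 3/4 ≈ 0.75.


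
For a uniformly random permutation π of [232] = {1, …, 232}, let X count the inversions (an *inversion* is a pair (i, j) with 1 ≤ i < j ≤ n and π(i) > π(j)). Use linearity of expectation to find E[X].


Write X = Σ X_I over the C(232, 2) = 26796 pairs i < j, with X_I the indicator of one inversion.
There are 26796 indicators.
For each fixed pair i < j, the values π(i) and π(j) are two distinct elements of {1, …, 232} in uniformly random order; by symmetry P[π(i) > π(j)] = 1/2.
By linearity: E[X] = 26796 · (1/2) = C(232, 2) · (1/2) = 26796/2 = 13398 ≈ 13398.000000.

E[X] = 13398 = 13398.000000.


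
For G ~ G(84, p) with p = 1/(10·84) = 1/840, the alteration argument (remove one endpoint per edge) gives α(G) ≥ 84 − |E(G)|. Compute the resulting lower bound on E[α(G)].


E[|E(G)|] = C(84, 2)·p = 3486 · (1/840) = 83/20.
E[α(G)] ≥ n − E[|E(G)|] = 84 − 83/20 = 1597/20.
Numerically: ≈ 79.8500.
(This is only a lower bound; the true E[α(G)] may be larger.)

E[α(G)] ≥ 1597/20 ≈ 79.8500.


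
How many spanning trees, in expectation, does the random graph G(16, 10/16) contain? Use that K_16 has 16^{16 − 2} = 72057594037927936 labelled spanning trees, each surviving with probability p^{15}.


K_16 has 16^{16 − 2} = 72057594037927936 labelled spanning trees.
For each such spanning tree H, let X_H = 1 if all 15 edges of H are present in G. Then P[X_H = 1] = p^{15} = (5/8)^{15} = 30517578125/35184372088832.
By linearity of expectation: E[X] = Σ_H E[X_H] = 72057594037927936 · p^{15} = 72057594037927936 · 30517578125/35184372088832 = 62500000000000.
Numerically: E[X] ≈ 6.25e+13.

E[X] = 72057594037927936 · (5/8)^{15} = 62500000000000 ≈ 6.25e+13.


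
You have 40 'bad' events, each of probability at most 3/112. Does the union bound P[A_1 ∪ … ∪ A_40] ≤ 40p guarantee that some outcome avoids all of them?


Union bound: P[∪_{i=1}^{40} A_i] ≤ Σ_i P[A_i] ≤ 40·p = 40·(3/112) = 15/14.
Numerically: 15/14 ≈ 1.071.
Is 15/14 < 1? NO.
Since the bound 15/14 is ≥ 1, the union bound is uninformative here; it does NOT by itself certify existence.

40·p = 15/14 ≈ 1.071; existence NOT certified by the union bound.


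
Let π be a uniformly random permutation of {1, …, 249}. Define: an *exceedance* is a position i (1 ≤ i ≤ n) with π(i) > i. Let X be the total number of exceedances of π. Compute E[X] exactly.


Write X = Σ_{i=1}^{249} X_i, where X_i = 1_{π(i) > i}.
For each fixed i, π(i) is uniform over {1, …, 249} (marginal of a uniform permutation), so P[π(i) > i] = (n − i)/n. Summing: Σ_{i=1}^{249} (n − i)/n = (0 + 1 + … + 248)/249 = 249(249 − 1)/(2·249) = (249 − 1)/2.
Hence E[X] = Σ_{i=1}^{249} (249 − i)/249 = 124 ≈ 124.0000.

E[X] = 124 = 124.0000.


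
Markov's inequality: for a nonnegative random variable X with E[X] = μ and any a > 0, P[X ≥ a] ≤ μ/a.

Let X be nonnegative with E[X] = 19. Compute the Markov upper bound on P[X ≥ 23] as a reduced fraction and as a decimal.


μ = E[X] = 19, a = 23.
Markov: P[X ≥ 23] ≤ μ/a = (19)/23 = 19/23.
Numerically: ≈ 0.826.
(Since a = 23 > μ = 19.000, the bound 19/23 is < 1 and informative.)

P[X ≥ 23] ≤ 19/23 ≈ 0.826.


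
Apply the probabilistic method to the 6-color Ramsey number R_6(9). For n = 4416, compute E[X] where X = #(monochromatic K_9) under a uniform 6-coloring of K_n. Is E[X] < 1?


E[X] = C(4416, 9) · 6^{1 − 36} = 1745644609681318303205765440 · 6^{−35} = 1745644609681318303205765440/1719070799748422591028658176.
As a reduced fraction: E[X] = 27275697026270598487590085/26860481246069102984822784 ≈ 1.015458.
Is E[X] < 1? NO.
Since E[X] ≥ 1, the first-moment bound is inconclusive at n = 4416; it does NOT by itself certify R_6(9) > 4416.

E[X] = 27275697026270598487590085/26860481246069102984822784 ≈ 1.015458; E[X] ≥ 1; first-moment method inconclusive here.


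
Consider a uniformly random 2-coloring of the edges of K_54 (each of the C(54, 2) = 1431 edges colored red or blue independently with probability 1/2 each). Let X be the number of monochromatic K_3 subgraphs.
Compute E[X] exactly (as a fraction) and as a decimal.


Let X = Σ_S X_S over the C(54, 3) = 24804 subsets S of size 3, where X_S = 1 if the K_3 on S is monochromatic.
For a fixed S, the K_3 on S has C(3, 2) = 3 edges. P[all 3 edges red] = (1/2)^3, and likewise for blue, so P[monochromatic] = 2·(1/2)^3 = 2^{1 − 3} = 1/4.
By linearity: E[X] = C(54, 3) · 2^{1 − 3} = 24804 · 1/4 = 6201.
Numerically: E[X] ≈ 6201.000.

E[X] = C(54,3)·2^(1−C(3,2)) = 6201 ≈ 6201.000.


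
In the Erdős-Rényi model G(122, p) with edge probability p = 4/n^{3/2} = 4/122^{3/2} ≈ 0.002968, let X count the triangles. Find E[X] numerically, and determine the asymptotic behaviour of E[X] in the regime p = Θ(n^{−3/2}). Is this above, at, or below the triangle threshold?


Number of potential triangles: C(122, 3) = 295240.
Each occurs with probability p³ ≈ (0.002968)³ ≈ 2.615536e-08.
By linearity: E[X] = C(122, 3)·p³ ≈ 295240 · 2.615536e-08 ≈ 0.0077.
Since α = 3/2 > 1, p = c/n^{3/2} = o(1/n) is below the triangle threshold p ~ 1/n. Asymptotically E[X] ~ (c³/6)·n^{3(1−α)} = (4³/6)·n^{-1.5} → 0, so by Markov's inequality G has no triangles w.h.p.

E[X] ≈ 0.0077; in regime p = Θ(1/n^{3/2}) E[X] tends to 0 (below the triangle threshold p ~ 1/n).


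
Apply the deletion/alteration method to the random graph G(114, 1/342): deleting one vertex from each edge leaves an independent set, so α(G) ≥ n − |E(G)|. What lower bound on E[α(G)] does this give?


E[|E(G)|] = C(114, 2)·p = 6441 · (1/342) = 113/6.
E[α(G)] ≥ n − E[|E(G)|] = 114 − 113/6 = 571/6.
Numerically: ≈ 95.1667.
(This is only a lower bound; the true E[α(G)] may be larger.)

E[α(G)] ≥ 571/6 ≈ 95.1667.


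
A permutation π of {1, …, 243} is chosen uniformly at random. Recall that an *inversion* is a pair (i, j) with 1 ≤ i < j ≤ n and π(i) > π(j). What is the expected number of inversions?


Write X = Σ X_I over the C(243, 2) = 29403 pairs i < j, with X_I the indicator of one inversion.
There are 29403 indicators.
For each fixed pair i < j, the values π(i) and π(j) are two distinct elements of {1, …, 243} in uniformly random order; by symmetry P[π(i) > π(j)] = 1/2.
By linearity: E[X] = 29403 · (1/2) = C(243, 2) · (1/2) = 29403/2 = 29403/2 ≈ 14701.500000.

E[X] = 29403/2 = 14701.500000.


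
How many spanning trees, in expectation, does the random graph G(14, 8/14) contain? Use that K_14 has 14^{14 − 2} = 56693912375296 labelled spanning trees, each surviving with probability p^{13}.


K_14 has 14^{14 − 2} = 56693912375296 labelled spanning trees.
For each such spanning tree H, let X_H = 1 if all 13 edges of H are present in G. Then P[X_H = 1] = p^{13} = (4/7)^{13} = 67108864/96889010407.
By linearity: E[X] = Σ_H E[X_H] = 56693912375296 · p^{13} = 56693912375296 · 67108864/96889010407 = 274877906944/7.
Numerically: E[X] ≈ 3.92683e+10.

E[X] = 56693912375296 · (4/7)^{13} = 274877906944/7 ≈ 3.92683e+10.


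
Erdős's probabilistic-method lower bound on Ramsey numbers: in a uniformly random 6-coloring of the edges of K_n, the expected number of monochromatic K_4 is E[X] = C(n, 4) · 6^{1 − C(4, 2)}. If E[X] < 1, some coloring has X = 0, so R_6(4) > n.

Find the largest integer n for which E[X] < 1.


We need C(n, 4) · 6^{1 − 6} < 1, i.e. C(n, 4) < 6^{6 − 1} = 7776.
Check values of n near the boundary:
  n = 17: C(17, 4) = 2380; 2380 < 7776? YES
  n = 18: C(18, 4) = 3060; 3060 < 7776? YES
  n = 19: C(19, 4) = 3876; 3876 < 7776? YES
  n = 20: C(20, 4) = 4845; 4845 < 7776? YES
  n = 21: C(21, 4) = 5985; 5985 < 7776? YES
  n = 22: C(22, 4) = 7315; 7315 < 7776? YES
  n = 23: C(23, 4) = 8855; 8855 < 7776? NO
  n = 24: C(24, 4) = 10626; 10626 < 7776? NO
The largest n with C(n, 4) < 7776 is n = 22 (where E[X] = 7315/7776 ≈ 0.9407150). Hence R_6(4) > 22, i.e. R_6(4) ≥ 23.

Largest n = 22; hence R_6(4) > 22.


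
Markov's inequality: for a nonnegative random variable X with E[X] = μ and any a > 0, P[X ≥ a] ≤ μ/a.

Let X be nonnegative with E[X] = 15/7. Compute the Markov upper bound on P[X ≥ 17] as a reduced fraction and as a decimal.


μ = E[X] = 15/7, a = 17.
Markov: P[X ≥ 17] ≤ μ/a = (15/7)/17 = 15/119.
Numerically: ≈ 0.12605.
(Since a = 17 > μ = 2.14286, the bound 15/119 is < 1 and informative.)

P[X ≥ 17] ≤ 15/119 ≈ 0.12605.


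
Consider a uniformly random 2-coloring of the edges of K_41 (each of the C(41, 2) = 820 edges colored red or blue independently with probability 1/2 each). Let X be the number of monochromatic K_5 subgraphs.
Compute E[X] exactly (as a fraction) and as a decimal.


Let X = Σ_S X_S over the C(41, 5) = 749398 subsets S of size 5, where X_S = 1 if the K_5 on S is monochromatic.
For a fixed S, the K_5 on S has C(5, 2) = 10 edges. P[all 10 edges red] = (1/2)^10, and likewise for blue, so P[monochromatic] = 2·(1/2)^10 = 2^{1 − 10} = 1/512.
By linearity: E[X] = C(41, 5) · 2^{1 − 10} = 749398 · 1/512 = 374699/256.
Numerically: E[X] ≈ 1463.668.

E[X] = C(41,5)·2^(1−C(5,2)) = 374699/256 ≈ 1463.668.


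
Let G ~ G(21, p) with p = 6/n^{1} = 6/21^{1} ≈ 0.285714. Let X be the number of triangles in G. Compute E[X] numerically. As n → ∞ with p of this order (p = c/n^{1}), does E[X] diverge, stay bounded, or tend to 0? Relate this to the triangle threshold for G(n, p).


Number of potential triangles: C(21, 3) = 1330.
Each occurs with probability p³ ≈ (0.285714)³ ≈ 2.33236152e-02.
By linearity: E[X] = C(21, 3)·p³ ≈ 1330 · 2.33236152e-02 ≈ 31.020408.
Here α = 1, so p = 6/n is exactly at the triangle threshold p ~ 1/n. Asymptotically E[X] → c³/6 = 6³/6 = 36 ≈ 36.000000, a bounded constant. In this regime the triangle count is asymptotically Poisson(c³/6).

E[X] ≈ 31.020408; in regime p = Θ(1/n^{1}) E[X] stays bounded (at the triangle threshold p ~ 1/n).


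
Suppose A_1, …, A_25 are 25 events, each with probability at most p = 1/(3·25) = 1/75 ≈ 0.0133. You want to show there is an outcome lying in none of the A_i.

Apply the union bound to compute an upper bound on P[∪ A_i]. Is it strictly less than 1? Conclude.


Union bound: P[∪_{i=1}^{25} A_i] ≤ Σ_i P[A_i] ≤ 25·p = 25·(1/75) = 1/3.
Numerically: 1/3 ≈ 0.3333.
Is 1/3 < 1? YES.
Since P[∪ A_i] ≤ 1/3 < 1, the complement has P[∩ A_i^c] ≥ 1 − 1/3 = 2/3 > 0, so some outcome avoids every A_i.

25·p = 1/3 ≈ 0.3333; existence CERTIFIED by the union bound.


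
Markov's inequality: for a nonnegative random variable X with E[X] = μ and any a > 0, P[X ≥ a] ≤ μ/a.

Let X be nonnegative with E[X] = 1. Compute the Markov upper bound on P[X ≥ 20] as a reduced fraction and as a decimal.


μ = E[X] = 1, a = 20.
Markov: P[X ≥ 20] ≤ μ/a = (1)/20 = 1/20.
Numerically: ≈ 0.050000.
(Since a = 20 > μ = 1.000000, the bound 1/20 is < 1 and informative.)

P[X ≥ 20] ≤ 1/20 ≈ 0.050000.


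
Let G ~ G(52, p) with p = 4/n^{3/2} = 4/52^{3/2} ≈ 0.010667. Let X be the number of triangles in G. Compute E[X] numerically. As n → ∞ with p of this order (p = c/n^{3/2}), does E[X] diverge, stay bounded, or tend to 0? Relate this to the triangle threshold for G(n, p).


Number of potential triangles: C(52, 3) = 22100.
Each occurs with probability p³ ≈ (0.010667)³ ≈ 1.2138497e-06.
By linearity: E[X] = C(52, 3)·p³ ≈ 22100 · 1.2138497e-06 ≈ 0.02683.
Since α = 3/2 > 1, p = c/n^{3/2} = o(1/n) is below the triangle threshold p ~ 1/n. Asymptotically E[X] ~ (c³/6)·n^{3(1−α)} = (4³/6)·n^{-1.5} → 0, so by Markov's inequality G has no triangles w.h.p.

E[X] ≈ 0.02683; in regime p = Θ(1/n^{3/2}) E[X] tends to 0 (below the triangle threshold p ~ 1/n).


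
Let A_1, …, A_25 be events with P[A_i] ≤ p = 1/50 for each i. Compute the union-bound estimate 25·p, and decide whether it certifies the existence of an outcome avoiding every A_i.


Union bound: P[∪_{i=1}^{25} A_i] ≤ Σ_i P[A_i] ≤ 25·p = 25·(1/50) = 1/2.
Numerically: 1/2 ≈ 0.5000000.
Is 1/2 < 1? YES.
Since P[∪ A_i] ≤ 1/2 < 1, the complement has P[∩ A_i^c] ≥ 1 − 1/2 = 1/2 > 0, so some outcome avoids every A_i.

25·p = 1/2 ≈ 0.5000000; existence CERTIFIED by the union bound.


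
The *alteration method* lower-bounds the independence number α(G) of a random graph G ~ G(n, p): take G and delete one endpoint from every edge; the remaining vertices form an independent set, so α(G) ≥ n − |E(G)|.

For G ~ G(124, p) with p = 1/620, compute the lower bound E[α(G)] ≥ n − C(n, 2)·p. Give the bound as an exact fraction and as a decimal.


E[|E(G)|] = C(124, 2)·p = 7626 · (1/620) = 123/10.
E[α(G)] ≥ n − E[|E(G)|] = 124 − 123/10 = 1117/10.
Numerically: ≈ 111.700.
(This is only a lower bound; the true E[α(G)] may be larger.)

E[α(G)] ≥ 1117/10 ≈ 111.700.
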